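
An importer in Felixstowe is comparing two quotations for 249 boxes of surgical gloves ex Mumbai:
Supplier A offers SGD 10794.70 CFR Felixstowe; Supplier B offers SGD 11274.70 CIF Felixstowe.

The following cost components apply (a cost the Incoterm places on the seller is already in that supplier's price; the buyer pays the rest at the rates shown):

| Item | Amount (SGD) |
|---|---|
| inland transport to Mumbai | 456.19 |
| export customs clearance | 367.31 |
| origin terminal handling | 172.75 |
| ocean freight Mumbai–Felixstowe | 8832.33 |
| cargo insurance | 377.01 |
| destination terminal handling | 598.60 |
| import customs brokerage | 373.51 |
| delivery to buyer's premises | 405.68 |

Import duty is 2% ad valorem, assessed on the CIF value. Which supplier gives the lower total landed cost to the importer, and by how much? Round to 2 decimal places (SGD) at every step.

Supplier A (CFR):
CIF value = CFR price + insurance = 10794.70 + 377.01 = 11171.71
Import duty = 11171.71 × 2% = 223.43
Buyer bears (A): 377.01 + 598.60 + 373.51 + 405.68 = 1754.80
Landed cost (A) = invoice 10794.70 + 1754.80 + duty 223.43 = 12772.93
Supplier B (CIF):
The CIF price already equals the CIF value: 11274.70
Import duty = 11274.70 × 2% = 225.49
Buyer bears (B): 598.60 + 373.51 + 405.68 = 1377.79
Landed cost (B) = invoice 11274.70 + 1377.79 + duty 225.49 = 12877.98
Difference = |12772.93 − 12877.98| = 105.05

Supplier A is cheaper by SGD 105.05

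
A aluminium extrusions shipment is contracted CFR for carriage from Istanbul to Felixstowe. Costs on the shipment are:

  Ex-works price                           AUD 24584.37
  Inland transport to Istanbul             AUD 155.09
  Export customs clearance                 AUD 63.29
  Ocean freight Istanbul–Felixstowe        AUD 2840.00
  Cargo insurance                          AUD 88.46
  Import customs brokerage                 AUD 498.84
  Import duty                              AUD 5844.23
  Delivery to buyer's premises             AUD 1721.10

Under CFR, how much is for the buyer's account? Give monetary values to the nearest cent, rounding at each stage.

Buyer's account: AUD 8152.63

CFR: the seller pays costs through ocean freight to the destination port, but not insurance.
Seller's account: goods 24584.37 + inland to port 155.09 + export clearance 63.29 + freight 2840.00 = 27642.75
Buyer's account: insurance 88.46 + brokerage 498.84 + duty 5844.23 + delivery 1721.10 = 8152.63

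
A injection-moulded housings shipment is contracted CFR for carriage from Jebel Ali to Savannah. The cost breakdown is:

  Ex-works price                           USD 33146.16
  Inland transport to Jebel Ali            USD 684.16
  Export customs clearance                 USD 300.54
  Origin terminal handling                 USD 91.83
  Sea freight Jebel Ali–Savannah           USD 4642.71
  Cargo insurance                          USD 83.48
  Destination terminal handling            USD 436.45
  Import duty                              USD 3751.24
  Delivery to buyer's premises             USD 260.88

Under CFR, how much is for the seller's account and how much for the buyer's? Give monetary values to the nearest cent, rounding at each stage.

CFR: the seller pays costs through ocean freight to the destination port, but not insurance.
Seller's account: goods 33146.16 + inland to port 684.16 + export clearance 300.54 + origin terminal 91.83 + freight 4642.71 = 38865.40
Buyer's account: insurance 83.48 + destination terminal 436.45 + duty 3751.24 + delivery 260.88 = 4532.05

Seller: USD 38865.40; buyer: USD 4532.05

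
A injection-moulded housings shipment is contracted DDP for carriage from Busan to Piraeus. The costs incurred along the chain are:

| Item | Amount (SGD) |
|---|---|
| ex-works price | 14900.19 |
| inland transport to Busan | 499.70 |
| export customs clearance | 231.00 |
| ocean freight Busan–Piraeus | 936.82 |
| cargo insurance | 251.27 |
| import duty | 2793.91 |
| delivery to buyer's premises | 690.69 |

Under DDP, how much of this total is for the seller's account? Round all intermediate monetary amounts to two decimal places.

DDP: the seller bears all costs including import duty.
Seller's account: goods 14900.19 + inland to port 499.70 + export clearance 231.00 + freight 936.82 + insurance 251.27 + duty 2793.91 + delivery 690.69 = 20303.58
Buyer's account: 0.00

Seller's account: SGD 20303.58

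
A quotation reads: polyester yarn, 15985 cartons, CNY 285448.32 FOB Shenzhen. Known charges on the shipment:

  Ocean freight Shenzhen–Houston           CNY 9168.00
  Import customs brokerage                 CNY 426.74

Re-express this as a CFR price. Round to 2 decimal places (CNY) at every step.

Not relevant to the conversion: brokerage — on the buyer under both terms; not part of either seller's price.
From FOB to CFR, the seller additionally bears: freight.
CFR price = 285448.32 + 9168.00 = 294616.32

CFR price: CNY 294616.32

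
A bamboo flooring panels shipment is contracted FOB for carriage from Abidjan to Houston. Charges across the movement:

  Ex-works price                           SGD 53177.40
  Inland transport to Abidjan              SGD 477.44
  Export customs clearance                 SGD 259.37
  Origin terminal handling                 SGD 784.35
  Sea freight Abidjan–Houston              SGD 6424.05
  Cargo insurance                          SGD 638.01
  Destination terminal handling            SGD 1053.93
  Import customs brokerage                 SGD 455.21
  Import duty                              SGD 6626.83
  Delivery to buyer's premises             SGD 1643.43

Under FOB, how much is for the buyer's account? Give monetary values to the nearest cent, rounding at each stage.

Buyer's account: SGD 16841.46

FOB: the seller bears costs until goods are on board at the origin port; the buyer bears freight, insurance and all costs thereafter.
Seller's account: goods 53177.40 + inland to port 477.44 + export clearance 259.37 + origin terminal 784.35 = 54698.56
Buyer's account: freight 6424.05 + insurance 638.01 + destination terminal 1053.93 + brokerage 455.21 + duty 6626.83 + delivery 1643.43 = 16841.46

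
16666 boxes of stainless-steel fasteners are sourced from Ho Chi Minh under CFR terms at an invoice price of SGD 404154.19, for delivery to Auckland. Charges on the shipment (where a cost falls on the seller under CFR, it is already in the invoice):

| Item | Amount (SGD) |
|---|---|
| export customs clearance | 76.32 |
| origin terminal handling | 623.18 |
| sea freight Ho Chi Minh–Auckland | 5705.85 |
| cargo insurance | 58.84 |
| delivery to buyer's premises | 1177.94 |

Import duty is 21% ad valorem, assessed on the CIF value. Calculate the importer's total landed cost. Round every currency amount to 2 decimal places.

Total landed cost: SGD 490275.71

CFR: the seller pays costs through ocean freight to the destination port, but not insurance.
Already in the invoice (seller's account under CFR): export clearance, origin terminal, freight — exclude.
CIF value = CFR price + insurance = 404154.19 + 58.84 = 404213.03
Import duty = 404213.03 × 21% = 84884.74
Buyer bears: insurance 58.84 + delivery 1177.94 + duty 84884.74 = 86121.52
Landed cost = invoice 404154.19 + 86121.52 = 490275.71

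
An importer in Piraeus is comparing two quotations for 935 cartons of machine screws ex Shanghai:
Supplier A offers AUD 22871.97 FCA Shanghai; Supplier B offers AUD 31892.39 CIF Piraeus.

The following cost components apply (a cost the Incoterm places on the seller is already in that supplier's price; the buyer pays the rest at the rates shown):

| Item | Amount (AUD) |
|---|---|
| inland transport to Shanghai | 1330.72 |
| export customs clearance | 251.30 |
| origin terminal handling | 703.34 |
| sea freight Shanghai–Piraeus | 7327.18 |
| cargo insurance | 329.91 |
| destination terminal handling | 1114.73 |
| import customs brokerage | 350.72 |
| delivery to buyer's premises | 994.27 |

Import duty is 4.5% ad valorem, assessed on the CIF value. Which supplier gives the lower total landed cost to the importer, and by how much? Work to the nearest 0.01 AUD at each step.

Supplier A is cheaper by AUD 689.69

Supplier A (FCA):
CIF value = FCA price + origin terminal + freight + insurance = 22871.97 + 703.34 + 7327.18 + 329.91 = 31232.40
Import duty = 31232.40 × 4.5% = 1405.46
Buyer bears (A): 703.34 + 7327.18 + 329.91 + 1114.73 + 350.72 + 994.27 = 10820.15
Landed cost (A) = invoice 22871.97 + 10820.15 + duty 1405.46 = 35097.58
Supplier B (CIF):
The CIF price already equals the CIF value: 31892.39
Import duty = 31892.39 × 4.5% = 1435.16
Buyer bears (B): 1114.73 + 350.72 + 994.27 = 2459.72
Landed cost (B) = invoice 31892.39 + 2459.72 + duty 1435.16 = 35787.27
Difference = |35097.58 − 35787.27| = 689.69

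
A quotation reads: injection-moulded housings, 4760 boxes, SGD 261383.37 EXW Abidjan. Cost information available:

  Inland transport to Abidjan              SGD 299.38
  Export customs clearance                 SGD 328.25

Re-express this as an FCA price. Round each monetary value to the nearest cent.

From EXW to FCA, the seller additionally bears: inland to port, export clearance.
FCA price = 261383.37 + 299.38 + 328.25 = 262011.00

FCA price: SGD 262011.00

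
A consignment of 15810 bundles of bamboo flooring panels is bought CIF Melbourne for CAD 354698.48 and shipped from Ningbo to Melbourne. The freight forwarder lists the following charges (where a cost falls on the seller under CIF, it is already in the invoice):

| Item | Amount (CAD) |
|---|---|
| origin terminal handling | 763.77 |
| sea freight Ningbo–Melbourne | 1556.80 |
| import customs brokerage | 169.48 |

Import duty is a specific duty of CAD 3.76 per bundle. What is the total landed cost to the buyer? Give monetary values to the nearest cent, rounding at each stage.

CIF: the seller pays costs through ocean freight and marine insurance to the destination port.
Already in the invoice (seller's account under CIF): origin terminal, freight — exclude.
The CIF price already equals the CIF value: 354698.48
Import duty = 15810 × 3.76 = 59445.60
Buyer bears: brokerage 169.48 + duty 59445.60 = 59615.08
Landed cost = invoice 354698.48 + 59615.08 = 414313.56

Total landed cost: CAD 414313.56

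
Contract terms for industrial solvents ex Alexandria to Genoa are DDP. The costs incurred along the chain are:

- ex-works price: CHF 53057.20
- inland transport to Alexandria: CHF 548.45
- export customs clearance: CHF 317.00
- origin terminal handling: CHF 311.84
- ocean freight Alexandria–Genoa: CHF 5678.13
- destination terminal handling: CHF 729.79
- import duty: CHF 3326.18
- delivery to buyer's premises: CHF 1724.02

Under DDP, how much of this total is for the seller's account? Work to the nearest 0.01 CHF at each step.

Seller's account: CHF 65692.61

DDP: the seller bears all costs including import duty.
Seller's account: goods 53057.20 + inland to port 548.45 + export clearance 317.00 + origin terminal 311.84 + freight 5678.13 + destination terminal 729.79 + duty 3326.18 + delivery 1724.02 = 65692.61
Buyer's account: 0.00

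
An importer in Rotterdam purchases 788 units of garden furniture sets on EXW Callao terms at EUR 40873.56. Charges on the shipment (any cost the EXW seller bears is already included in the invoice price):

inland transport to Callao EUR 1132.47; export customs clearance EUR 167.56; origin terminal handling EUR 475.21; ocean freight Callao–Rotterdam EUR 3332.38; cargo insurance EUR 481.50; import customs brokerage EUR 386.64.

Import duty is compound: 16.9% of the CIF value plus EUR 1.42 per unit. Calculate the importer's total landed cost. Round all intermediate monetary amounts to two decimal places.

Total landed cost: EUR 55820.47

EXW: the seller makes goods available at their premises; the buyer bears all onward costs.
CIF value = EXW price + inland to port + export clearance + origin terminal + freight + insurance = 40873.56 + 1132.47 + 167.56 + 475.21 + 3332.38 + 481.50 = 46462.68
Ad valorem component: 46462.68 × 16.9% = 7852.19
Specific component: 788 × 1.42 = 1118.96
Import duty = 7852.19 + 1118.96 = 8971.15
Buyer bears: inland to port 1132.47 + export clearance 167.56 + origin terminal 475.21 + freight 3332.38 + insurance 481.50 + brokerage 386.64 + duty 8971.15 = 14946.91
Landed cost = invoice 40873.56 + 14946.91 = 55820.47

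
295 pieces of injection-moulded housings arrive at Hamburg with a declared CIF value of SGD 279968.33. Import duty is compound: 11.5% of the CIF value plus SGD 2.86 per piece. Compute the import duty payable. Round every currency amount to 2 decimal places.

Ad valorem component: 279968.33 × 11.5% = 32196.36
Specific component: 295 × 2.86 = 843.70
Import duty = 32196.36 + 843.70 = 33040.06

Import duty: SGD 33040.06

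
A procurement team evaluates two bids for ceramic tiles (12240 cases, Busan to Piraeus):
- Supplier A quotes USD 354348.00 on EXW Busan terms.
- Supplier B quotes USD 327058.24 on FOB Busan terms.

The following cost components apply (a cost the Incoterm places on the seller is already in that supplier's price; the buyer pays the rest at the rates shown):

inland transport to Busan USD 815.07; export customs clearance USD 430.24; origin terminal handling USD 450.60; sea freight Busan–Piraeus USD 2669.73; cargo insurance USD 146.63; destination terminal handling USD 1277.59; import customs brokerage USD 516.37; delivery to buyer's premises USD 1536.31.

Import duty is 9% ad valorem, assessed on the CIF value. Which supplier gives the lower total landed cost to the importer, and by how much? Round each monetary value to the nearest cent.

Supplier B is cheaper by USD 31594.38

Supplier A (EXW):
CIF value = EXW price + inland to port + export clearance + origin terminal + freight + insurance = 354348.00 + 815.07 + 430.24 + 450.60 + 2669.73 + 146.63 = 358860.27
Import duty = 358860.27 × 9% = 32297.42
Buyer bears (A): 815.07 + 430.24 + 450.60 + 2669.73 + 146.63 + 1277.59 + 516.37 + 1536.31 = 7842.54
Landed cost (A) = invoice 354348.00 + 7842.54 + duty 32297.42 = 394487.96
Supplier B (FOB):
CIF value = FOB price + freight + insurance = 327058.24 + 2669.73 + 146.63 = 329874.60
Import duty = 329874.60 × 9% = 29688.71
Buyer bears (B): 2669.73 + 146.63 + 1277.59 + 516.37 + 1536.31 = 6146.63
Landed cost (B) = invoice 327058.24 + 6146.63 + duty 29688.71 = 362893.58
Difference = |394487.96 − 362893.58| = 31594.38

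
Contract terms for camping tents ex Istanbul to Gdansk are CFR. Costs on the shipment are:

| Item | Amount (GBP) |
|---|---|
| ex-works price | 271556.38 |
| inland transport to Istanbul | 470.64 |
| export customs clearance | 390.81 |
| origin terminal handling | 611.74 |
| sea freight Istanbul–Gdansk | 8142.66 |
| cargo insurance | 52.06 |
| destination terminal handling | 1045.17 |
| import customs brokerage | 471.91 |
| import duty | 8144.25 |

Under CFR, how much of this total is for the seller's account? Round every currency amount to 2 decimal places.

CFR: the seller pays costs through ocean freight to the destination port, but not insurance.
Seller's account: goods 271556.38 + inland to port 470.64 + export clearance 390.81 + origin terminal 611.74 + freight 8142.66 = 281172.23
Buyer's account: insurance 52.06 + destination terminal 1045.17 + brokerage 471.91 + duty 8144.25 = 9713.39

Seller's account: GBP 281172.23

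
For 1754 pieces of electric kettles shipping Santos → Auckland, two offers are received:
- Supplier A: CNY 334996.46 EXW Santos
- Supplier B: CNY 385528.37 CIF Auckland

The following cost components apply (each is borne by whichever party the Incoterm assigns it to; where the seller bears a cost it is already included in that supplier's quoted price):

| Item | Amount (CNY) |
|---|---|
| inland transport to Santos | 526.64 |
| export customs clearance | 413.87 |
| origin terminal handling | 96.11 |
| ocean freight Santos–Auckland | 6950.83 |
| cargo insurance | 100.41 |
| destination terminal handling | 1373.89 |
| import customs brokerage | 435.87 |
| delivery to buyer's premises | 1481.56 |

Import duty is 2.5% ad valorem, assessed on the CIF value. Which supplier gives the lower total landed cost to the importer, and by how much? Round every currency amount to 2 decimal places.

Supplier A (EXW):
CIF value = EXW price + inland to port + export clearance + origin terminal + freight + insurance = 334996.46 + 526.64 + 413.87 + 96.11 + 6950.83 + 100.41 = 343084.32
Import duty = 343084.32 × 2.5% = 8577.11
Buyer bears (A): 526.64 + 413.87 + 96.11 + 6950.83 + 100.41 + 1373.89 + 435.87 + 1481.56 = 11379.18
Landed cost (A) = invoice 334996.46 + 11379.18 + duty 8577.11 = 354952.75
Supplier B (CIF):
The CIF price already equals the CIF value: 385528.37
Import duty = 385528.37 × 2.5% = 9638.21
Buyer bears (B): 1373.89 + 435.87 + 1481.56 = 3291.32
Landed cost (B) = invoice 385528.37 + 3291.32 + duty 9638.21 = 398457.90
Difference = |354952.75 − 398457.90| = 43505.15

Supplier A is cheaper by CNY 43505.15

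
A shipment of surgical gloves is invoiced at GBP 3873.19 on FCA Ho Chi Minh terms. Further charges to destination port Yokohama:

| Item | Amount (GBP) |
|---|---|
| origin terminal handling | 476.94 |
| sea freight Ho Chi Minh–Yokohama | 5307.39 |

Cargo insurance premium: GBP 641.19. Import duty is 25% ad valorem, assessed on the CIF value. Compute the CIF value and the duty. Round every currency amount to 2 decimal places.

CIF = FCA price + pre-shipment costs + freight + insurance
CIF = 3873.19 + 476.94 + 5307.39 + 641.19 = 10298.71
Import duty = 10298.71 × 25% = 2574.68

CIF value: GBP 10298.71; import duty: GBP 2574.68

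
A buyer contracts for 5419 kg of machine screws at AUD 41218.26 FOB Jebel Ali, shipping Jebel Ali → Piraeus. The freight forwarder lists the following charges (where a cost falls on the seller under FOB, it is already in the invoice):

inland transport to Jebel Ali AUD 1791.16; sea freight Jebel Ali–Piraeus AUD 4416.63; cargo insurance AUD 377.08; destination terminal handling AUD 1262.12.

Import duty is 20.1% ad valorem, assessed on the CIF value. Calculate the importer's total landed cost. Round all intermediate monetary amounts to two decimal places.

FOB: the seller bears costs until goods are on board at the origin port; the buyer bears freight, insurance and all costs thereafter.
Already in the invoice (seller's account under FOB): inland to port — exclude.
CIF value = FOB price + freight + insurance = 41218.26 + 4416.63 + 377.08 = 46011.97
Import duty = 46011.97 × 20.1% = 9248.41
Buyer bears: freight 4416.63 + insurance 377.08 + destination terminal 1262.12 + duty 9248.41 = 15304.24
Landed cost = invoice 41218.26 + 15304.24 = 56522.50

Total landed cost: AUD 56522.50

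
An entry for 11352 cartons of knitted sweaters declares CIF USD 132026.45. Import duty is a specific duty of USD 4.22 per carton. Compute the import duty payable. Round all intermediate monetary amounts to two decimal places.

Import duty = 11352 × 4.22 = 47905.44

Import duty: USD 47905.44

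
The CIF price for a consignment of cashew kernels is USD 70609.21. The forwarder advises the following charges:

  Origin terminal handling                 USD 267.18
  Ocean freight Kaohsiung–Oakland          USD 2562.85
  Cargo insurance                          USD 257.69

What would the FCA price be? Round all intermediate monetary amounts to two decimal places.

From CIF to FCA, the seller no longer bears: origin terminal, freight, insurance.
FCA price = 70609.21 − 267.18 − 2562.85 − 257.69 = 67521.49

FCA price: USD 67521.49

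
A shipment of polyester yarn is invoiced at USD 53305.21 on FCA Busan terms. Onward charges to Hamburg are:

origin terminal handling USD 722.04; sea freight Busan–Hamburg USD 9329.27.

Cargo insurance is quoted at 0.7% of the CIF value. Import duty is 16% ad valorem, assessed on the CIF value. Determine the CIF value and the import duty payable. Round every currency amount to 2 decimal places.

Let C be the CIF value. C = FCA price + pre-shipment costs + freight + 0.7% × C
C − 0.7% × C = 53305.21 + 722.04 + 9329.27
0.993 × C = 63356.52
C = 63356.52 / 0.993 = 63803.14
Insurance premium = 0.7% × 63803.14 = 446.62
Import duty = 63803.14 × 16% = 10208.50

CIF value: USD 63803.14; import duty: USD 10208.50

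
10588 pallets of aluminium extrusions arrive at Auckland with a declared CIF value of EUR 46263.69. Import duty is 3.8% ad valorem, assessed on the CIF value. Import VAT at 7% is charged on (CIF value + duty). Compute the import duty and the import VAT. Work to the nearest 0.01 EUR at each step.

Import duty: EUR 1758.02; import VAT: EUR 3361.52

Import duty = 46263.69 × 3.8% = 1758.02
VAT base = CIF + duty = 46263.69 + 1758.02 = 48021.71
Import VAT = 48021.71 × 7% = 3361.52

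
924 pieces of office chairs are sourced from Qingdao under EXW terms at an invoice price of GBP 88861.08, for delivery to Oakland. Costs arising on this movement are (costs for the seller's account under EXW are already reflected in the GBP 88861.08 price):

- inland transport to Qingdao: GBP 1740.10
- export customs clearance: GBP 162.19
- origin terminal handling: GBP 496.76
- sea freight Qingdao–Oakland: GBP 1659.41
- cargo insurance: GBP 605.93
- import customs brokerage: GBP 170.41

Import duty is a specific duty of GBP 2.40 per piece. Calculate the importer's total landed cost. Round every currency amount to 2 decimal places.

Total landed cost: GBP 95913.48

EXW: the seller makes goods available at their premises; the buyer bears all onward costs.
CIF value = EXW price + inland to port + export clearance + origin terminal + freight + insurance = 88861.08 + 1740.10 + 162.19 + 496.76 + 1659.41 + 605.93 = 93525.47
Import duty = 924 × 2.40 = 2217.60
Buyer bears: inland to port 1740.10 + export clearance 162.19 + origin terminal 496.76 + freight 1659.41 + insurance 605.93 + brokerage 170.41 + duty 2217.60 = 7052.40
Landed cost = invoice 88861.08 + 7052.40 = 95913.48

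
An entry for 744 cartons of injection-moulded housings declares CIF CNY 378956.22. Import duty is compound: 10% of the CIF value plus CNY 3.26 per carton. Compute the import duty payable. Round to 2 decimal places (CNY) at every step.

Import duty: CNY 40321.06

Ad valorem component: 378956.22 × 10% = 37895.62
Specific component: 744 × 3.26 = 2425.44
Import duty = 37895.62 + 2425.44 = 40321.06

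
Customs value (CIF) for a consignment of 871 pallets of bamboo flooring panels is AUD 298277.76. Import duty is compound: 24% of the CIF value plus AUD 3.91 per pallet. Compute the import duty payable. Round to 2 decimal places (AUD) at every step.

Ad valorem component: 298277.76 × 24% = 71586.66
Specific component: 871 × 3.91 = 3405.61
Import duty = 71586.66 + 3405.61 = 74992.27

Import duty: AUD 74992.27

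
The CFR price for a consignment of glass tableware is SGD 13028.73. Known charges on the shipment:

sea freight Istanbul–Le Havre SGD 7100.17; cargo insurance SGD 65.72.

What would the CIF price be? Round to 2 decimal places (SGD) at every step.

CIF price: SGD 13094.45

Not relevant to the conversion: freight — on the seller under both CFR and CIF; already in the CFR price and stays in the CIF price.
From CFR to CIF, the seller additionally bears: insurance.
CIF price = 13028.73 + 65.72 = 13094.45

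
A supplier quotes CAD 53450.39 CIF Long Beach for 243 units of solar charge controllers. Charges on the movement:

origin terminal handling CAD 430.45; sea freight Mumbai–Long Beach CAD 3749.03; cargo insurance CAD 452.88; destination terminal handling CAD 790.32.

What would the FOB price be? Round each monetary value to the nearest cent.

FOB price: CAD 49248.48

Not relevant to the conversion: origin terminal — on the seller under both CIF and FOB; already in the CIF price and stays in the FOB price. destination terminal — on the buyer under both terms; not part of either seller's price.
From CIF to FOB, the seller no longer bears: freight, insurance.
FOB price = 53450.39 − 3749.03 − 452.88 = 49248.48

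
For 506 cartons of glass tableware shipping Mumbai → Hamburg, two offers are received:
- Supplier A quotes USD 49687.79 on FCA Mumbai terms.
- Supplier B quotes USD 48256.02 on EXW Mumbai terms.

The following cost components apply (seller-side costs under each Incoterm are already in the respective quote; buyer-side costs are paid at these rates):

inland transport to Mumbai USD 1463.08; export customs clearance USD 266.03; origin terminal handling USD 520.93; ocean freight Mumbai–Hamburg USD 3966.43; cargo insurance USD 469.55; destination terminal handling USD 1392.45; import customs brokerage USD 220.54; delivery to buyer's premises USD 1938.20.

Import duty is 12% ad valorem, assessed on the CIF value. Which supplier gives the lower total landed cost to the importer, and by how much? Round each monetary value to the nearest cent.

Supplier A is cheaper by USD 333.02

Supplier A (FCA):
CIF value = FCA price + origin terminal + freight + insurance = 49687.79 + 520.93 + 3966.43 + 469.55 = 54644.70
Import duty = 54644.70 × 12% = 6557.36
Buyer bears (A): 520.93 + 3966.43 + 469.55 + 1392.45 + 220.54 + 1938.20 = 8508.10
Landed cost (A) = invoice 49687.79 + 8508.10 + duty 6557.36 = 64753.25
Supplier B (EXW):
CIF value = EXW price + inland to port + export clearance + origin terminal + freight + insurance = 48256.02 + 1463.08 + 266.03 + 520.93 + 3966.43 + 469.55 = 54942.04
Import duty = 54942.04 × 12% = 6593.04
Buyer bears (B): 1463.08 + 266.03 + 520.93 + 3966.43 + 469.55 + 1392.45 + 220.54 + 1938.20 = 10237.21
Landed cost (B) = invoice 48256.02 + 10237.21 + duty 6593.04 = 65086.27
Difference = |64753.25 − 65086.27| = 333.02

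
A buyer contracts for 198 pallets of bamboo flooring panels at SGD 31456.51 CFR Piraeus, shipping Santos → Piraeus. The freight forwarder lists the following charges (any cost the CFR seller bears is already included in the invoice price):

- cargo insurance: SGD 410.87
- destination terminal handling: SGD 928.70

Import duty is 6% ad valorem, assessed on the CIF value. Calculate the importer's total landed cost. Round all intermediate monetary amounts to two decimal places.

CFR: the seller pays costs through ocean freight to the destination port, but not insurance.
CIF value = CFR price + insurance = 31456.51 + 410.87 = 31867.38
Import duty = 31867.38 × 6% = 1912.04
Buyer bears: insurance 410.87 + destination terminal 928.70 + duty 1912.04 = 3251.61
Landed cost = invoice 31456.51 + 3251.61 = 34708.12

Total landed cost: SGD 34708.12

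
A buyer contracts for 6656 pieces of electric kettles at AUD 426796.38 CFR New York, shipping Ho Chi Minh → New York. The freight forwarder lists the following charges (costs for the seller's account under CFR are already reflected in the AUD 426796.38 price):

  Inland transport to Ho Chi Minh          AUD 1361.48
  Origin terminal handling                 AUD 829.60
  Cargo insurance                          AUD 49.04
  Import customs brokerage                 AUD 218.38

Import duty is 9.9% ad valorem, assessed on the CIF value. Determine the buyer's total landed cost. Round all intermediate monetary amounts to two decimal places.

CFR: the seller pays costs through ocean freight to the destination port, but not insurance.
Already in the invoice (seller's account under CFR): inland to port, origin terminal — exclude.
CIF value = CFR price + insurance = 426796.38 + 49.04 = 426845.42
Import duty = 426845.42 × 9.9% = 42257.70
Buyer bears: insurance 49.04 + brokerage 218.38 + duty 42257.70 = 42525.12
Landed cost = invoice 426796.38 + 42525.12 = 469321.50

Total landed cost: AUD 469321.50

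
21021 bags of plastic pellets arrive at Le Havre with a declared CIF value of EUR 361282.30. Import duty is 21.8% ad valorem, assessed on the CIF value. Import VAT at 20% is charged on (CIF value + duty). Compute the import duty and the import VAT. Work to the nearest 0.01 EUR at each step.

Import duty: EUR 78759.54; import VAT: EUR 88008.37

Import duty = 361282.30 × 21.8% = 78759.54
VAT base = CIF + duty = 361282.30 + 78759.54 = 440041.84
Import VAT = 440041.84 × 20% = 88008.37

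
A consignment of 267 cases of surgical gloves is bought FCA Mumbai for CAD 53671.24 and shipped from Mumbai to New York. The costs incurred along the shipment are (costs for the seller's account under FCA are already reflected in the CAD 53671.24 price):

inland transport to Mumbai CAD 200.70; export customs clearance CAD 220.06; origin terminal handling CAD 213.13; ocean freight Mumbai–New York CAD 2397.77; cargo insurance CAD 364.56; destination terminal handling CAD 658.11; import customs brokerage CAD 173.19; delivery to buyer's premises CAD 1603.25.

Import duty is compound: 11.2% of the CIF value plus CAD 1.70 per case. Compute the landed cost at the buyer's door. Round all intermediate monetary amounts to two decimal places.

FCA: the seller delivers export-cleared goods to the carrier; the buyer bears costs from that point.
Already in the invoice (seller's account under FCA): inland to port, export clearance — exclude.
CIF value = FCA price + origin terminal + freight + insurance = 53671.24 + 213.13 + 2397.77 + 364.56 = 56646.70
Ad valorem component: 56646.70 × 11.2% = 6344.43
Specific component: 267 × 1.70 = 453.90
Import duty = 6344.43 + 453.90 = 6798.33
Buyer bears: origin terminal 213.13 + freight 2397.77 + insurance 364.56 + destination terminal 658.11 + brokerage 173.19 + delivery 1603.25 + duty 6798.33 = 12208.34
Landed cost = invoice 53671.24 + 12208.34 = 65879.58

Total landed cost: CAD 65879.58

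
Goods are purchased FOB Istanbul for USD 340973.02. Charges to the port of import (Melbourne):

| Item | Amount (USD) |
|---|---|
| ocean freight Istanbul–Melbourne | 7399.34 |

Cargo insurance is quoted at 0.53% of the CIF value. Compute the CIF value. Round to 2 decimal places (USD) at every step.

Let C be the CIF value. C = FOB price + freight + 0.53% × C
C − 0.53% × C = 340973.02 + 7399.34
0.9947 × C = 348372.36
C = 348372.36 / 0.9947 = 350228.57
Insurance premium = 0.53% × 350228.57 = 1856.21

CIF value: USD 350228.57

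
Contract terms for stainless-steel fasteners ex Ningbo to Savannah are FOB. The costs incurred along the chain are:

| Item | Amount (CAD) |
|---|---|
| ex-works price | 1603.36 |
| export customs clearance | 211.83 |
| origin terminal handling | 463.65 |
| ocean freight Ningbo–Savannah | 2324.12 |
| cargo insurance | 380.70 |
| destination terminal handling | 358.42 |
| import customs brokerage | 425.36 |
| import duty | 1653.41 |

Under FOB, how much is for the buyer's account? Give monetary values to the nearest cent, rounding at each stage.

Buyer's account: CAD 5142.01

FOB: the seller bears costs until goods are on board at the origin port; the buyer bears freight, insurance and all costs thereafter.
Seller's account: goods 1603.36 + export clearance 211.83 + origin terminal 463.65 = 2278.84
Buyer's account: freight 2324.12 + insurance 380.70 + destination terminal 358.42 + brokerage 425.36 + duty 1653.41 = 5142.01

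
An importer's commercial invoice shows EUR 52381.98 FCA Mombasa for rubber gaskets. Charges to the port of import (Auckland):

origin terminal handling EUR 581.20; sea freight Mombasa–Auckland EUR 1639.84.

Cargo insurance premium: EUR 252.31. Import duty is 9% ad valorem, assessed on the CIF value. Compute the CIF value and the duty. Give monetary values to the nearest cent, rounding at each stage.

CIF = FCA price + pre-shipment costs + freight + insurance
CIF = 52381.98 + 581.20 + 1639.84 + 252.31 = 54855.33
Import duty = 54855.33 × 9% = 4936.98

CIF value: EUR 54855.33; import duty: EUR 4936.98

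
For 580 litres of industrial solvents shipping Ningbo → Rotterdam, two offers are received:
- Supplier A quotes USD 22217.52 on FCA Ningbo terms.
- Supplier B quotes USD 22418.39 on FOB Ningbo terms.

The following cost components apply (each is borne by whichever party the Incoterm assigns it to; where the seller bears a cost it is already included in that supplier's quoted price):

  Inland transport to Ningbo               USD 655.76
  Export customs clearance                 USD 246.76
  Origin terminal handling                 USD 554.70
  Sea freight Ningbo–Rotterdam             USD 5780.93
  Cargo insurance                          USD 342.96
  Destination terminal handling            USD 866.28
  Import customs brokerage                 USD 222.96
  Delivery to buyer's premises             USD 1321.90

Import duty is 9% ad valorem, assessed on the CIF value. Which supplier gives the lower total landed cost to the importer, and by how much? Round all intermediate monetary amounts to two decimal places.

Supplier B is cheaper by USD 385.67

Supplier A (FCA):
CIF value = FCA price + origin terminal + freight + insurance = 22217.52 + 554.70 + 5780.93 + 342.96 = 28896.11
Import duty = 28896.11 × 9% = 2600.65
Buyer bears (A): 554.70 + 5780.93 + 342.96 + 866.28 + 222.96 + 1321.90 = 9089.73
Landed cost (A) = invoice 22217.52 + 9089.73 + duty 2600.65 = 33907.90
Supplier B (FOB):
CIF value = FOB price + freight + insurance = 22418.39 + 5780.93 + 342.96 = 28542.28
Import duty = 28542.28 × 9% = 2568.81
Buyer bears (B): 5780.93 + 342.96 + 866.28 + 222.96 + 1321.90 = 8535.03
Landed cost (B) = invoice 22418.39 + 8535.03 + duty 2568.81 = 33522.23
Difference = |33907.90 − 33522.23| = 385.67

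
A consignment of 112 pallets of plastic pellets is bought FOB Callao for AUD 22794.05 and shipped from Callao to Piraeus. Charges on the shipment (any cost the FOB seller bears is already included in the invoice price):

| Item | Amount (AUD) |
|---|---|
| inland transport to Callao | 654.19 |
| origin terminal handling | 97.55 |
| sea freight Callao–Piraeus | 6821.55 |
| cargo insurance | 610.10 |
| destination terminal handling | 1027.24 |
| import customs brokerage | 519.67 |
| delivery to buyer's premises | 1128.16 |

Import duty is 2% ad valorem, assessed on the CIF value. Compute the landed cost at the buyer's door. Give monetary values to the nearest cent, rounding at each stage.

Total landed cost: AUD 33505.28

FOB: the seller bears costs until goods are on board at the origin port; the buyer bears freight, insurance and all costs thereafter.
Already in the invoice (seller's account under FOB): inland to port, origin terminal — exclude.
CIF value = FOB price + freight + insurance = 22794.05 + 6821.55 + 610.10 = 30225.70
Import duty = 30225.70 × 2% = 604.51
Buyer bears: freight 6821.55 + insurance 610.10 + destination terminal 1027.24 + brokerage 519.67 + delivery 1128.16 + duty 604.51 = 10711.23
Landed cost = invoice 22794.05 + 10711.23 = 33505.28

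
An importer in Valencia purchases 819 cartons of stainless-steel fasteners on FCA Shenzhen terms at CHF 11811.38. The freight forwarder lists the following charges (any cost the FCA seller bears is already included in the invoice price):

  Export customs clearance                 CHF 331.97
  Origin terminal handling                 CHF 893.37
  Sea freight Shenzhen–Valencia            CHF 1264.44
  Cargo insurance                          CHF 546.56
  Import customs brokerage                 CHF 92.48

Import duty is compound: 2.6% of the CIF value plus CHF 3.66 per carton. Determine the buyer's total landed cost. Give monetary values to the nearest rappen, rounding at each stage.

Total landed cost: CHF 17983.18

FCA: the seller delivers export-cleared goods to the carrier; the buyer bears costs from that point.
Already in the invoice (seller's account under FCA): export clearance — exclude.
CIF value = FCA price + origin terminal + freight + insurance = 11811.38 + 893.37 + 1264.44 + 546.56 = 14515.75
Ad valorem component: 14515.75 × 2.6% = 377.41
Specific component: 819 × 3.66 = 2997.54
Import duty = 377.41 + 2997.54 = 3374.95
Buyer bears: origin terminal 893.37 + freight 1264.44 + insurance 546.56 + brokerage 92.48 + duty 3374.95 = 6171.80
Landed cost = invoice 11811.38 + 6171.80 = 17983.18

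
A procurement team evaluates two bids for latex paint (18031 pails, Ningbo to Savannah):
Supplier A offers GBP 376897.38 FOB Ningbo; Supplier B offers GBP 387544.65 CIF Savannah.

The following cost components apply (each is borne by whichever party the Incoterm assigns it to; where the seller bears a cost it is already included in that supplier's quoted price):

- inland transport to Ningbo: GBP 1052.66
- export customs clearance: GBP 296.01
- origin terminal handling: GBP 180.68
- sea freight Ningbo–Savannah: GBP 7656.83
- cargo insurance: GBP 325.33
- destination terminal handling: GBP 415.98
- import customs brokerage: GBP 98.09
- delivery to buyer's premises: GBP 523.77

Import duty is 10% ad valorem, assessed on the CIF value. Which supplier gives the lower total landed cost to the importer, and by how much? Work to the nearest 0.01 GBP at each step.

Supplier A is cheaper by GBP 2931.63

Supplier A (FOB):
CIF value = FOB price + freight + insurance = 376897.38 + 7656.83 + 325.33 = 384879.54
Import duty = 384879.54 × 10% = 38487.95
Buyer bears (A): 7656.83 + 325.33 + 415.98 + 98.09 + 523.77 = 9020.00
Landed cost (A) = invoice 376897.38 + 9020.00 + duty 38487.95 = 424405.33
Supplier B (CIF):
The CIF price already equals the CIF value: 387544.65
Import duty = 387544.65 × 10% = 38754.47
Buyer bears (B): 415.98 + 98.09 + 523.77 = 1037.84
Landed cost (B) = invoice 387544.65 + 1037.84 + duty 38754.47 = 427336.96
Difference = |424405.33 − 427336.96| = 2931.63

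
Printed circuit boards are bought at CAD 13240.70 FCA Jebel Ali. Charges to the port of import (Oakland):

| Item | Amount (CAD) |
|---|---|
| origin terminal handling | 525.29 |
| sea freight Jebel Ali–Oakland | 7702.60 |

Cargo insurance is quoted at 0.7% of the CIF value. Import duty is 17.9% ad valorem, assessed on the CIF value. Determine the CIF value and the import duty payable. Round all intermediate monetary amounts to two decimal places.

CIF value: CAD 21619.93; import duty: CAD 3869.97

Let C be the CIF value. C = FCA price + pre-shipment costs + freight + 0.7% × C
C − 0.7% × C = 13240.70 + 525.29 + 7702.60
0.993 × C = 21468.59
C = 21468.59 / 0.993 = 21619.93
Insurance premium = 0.7% × 21619.93 = 151.34
Import duty = 21619.93 × 17.9% = 3869.97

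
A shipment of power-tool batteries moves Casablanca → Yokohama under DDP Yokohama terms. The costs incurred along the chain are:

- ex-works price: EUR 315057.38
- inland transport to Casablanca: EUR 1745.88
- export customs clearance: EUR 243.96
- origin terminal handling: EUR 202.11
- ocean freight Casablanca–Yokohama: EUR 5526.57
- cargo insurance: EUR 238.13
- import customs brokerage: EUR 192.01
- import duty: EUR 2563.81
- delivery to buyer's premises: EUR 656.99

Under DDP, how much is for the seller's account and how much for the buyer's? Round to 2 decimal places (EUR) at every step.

DDP: the seller bears all costs including import duty.
Seller's account: goods 315057.38 + inland to port 1745.88 + export clearance 243.96 + origin terminal 202.11 + freight 5526.57 + insurance 238.13 + brokerage 192.01 + duty 2563.81 + delivery 656.99 = 326426.84
Buyer's account: 0.00

Seller: EUR 326426.84; buyer: EUR 0.00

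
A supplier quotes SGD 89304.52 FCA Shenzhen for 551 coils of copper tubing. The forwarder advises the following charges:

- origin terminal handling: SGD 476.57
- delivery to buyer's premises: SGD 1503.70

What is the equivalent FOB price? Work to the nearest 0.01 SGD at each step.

FOB price: SGD 89781.09

Not relevant to the conversion: delivery — on the buyer under both terms; not part of either seller's price.
From FCA to FOB, the seller additionally bears: origin terminal.
FOB price = 89304.52 + 476.57 = 89781.09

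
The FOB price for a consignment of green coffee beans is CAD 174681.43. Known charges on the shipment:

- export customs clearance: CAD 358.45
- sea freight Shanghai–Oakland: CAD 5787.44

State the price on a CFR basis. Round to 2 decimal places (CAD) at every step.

Not relevant to the conversion: export clearance — on the seller under both FOB and CFR; already in the FOB price and stays in the CFR price.
From FOB to CFR, the seller additionally bears: freight.
CFR price = 174681.43 + 5787.44 = 180468.87

CFR price: CAD 180468.87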